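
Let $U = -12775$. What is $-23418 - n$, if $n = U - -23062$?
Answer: $-33705$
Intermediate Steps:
$n = 10287$ ($n = -12775 - -23062 = -12775 + 23062 = 10287$)
$-23418 - n = -23418 - 10287 = -33705$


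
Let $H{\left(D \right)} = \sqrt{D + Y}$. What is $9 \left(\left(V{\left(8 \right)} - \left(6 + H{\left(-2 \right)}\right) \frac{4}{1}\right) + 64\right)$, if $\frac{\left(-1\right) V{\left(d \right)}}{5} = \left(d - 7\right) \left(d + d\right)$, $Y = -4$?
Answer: $-360 - 36 i \sqrt{6} \approx -360.0 - 88.182 i$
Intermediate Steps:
$H{\left(D \right)} = \sqrt{-4 + D}$ ($H{\left(D \right)} = \sqrt{D - 4} = \sqrt{-4 + D}$)
$V{\left(d \right)} = - 10 d \left(-7 + d\right)$ ($V{\left(d \right)} = - 5 \left(d - 7\right) \left(d + d\right) = - 5 \left(-7 + d\right) 2 d = - 5 \cdot 2 d \left(-7 + d\right) = - 10 d \left(-7 + d\right)$)
$9 \left(\left(V{\left(8 \right)} - \left(6 + H{\left(-2 \right)}\right) \frac{4}{1}\right) + 64\right) = 9 \left(\left(10 \cdot 8 \left(7 - 8\right) - \left(6 + \sqrt{-4 - 2}\right) \frac{4}{1}\right) + 64\right) = 9 \left(\left(10 \cdot 8 \left(7 - 8\right) - \left(6 + \sqrt{-6}\right) 4 \cdot 1\right) + 64\right) = 9 \left(\left(10 \cdot 8 \left(-1\right) - \left(6 + i \sqrt{6}\right) 4\right) + 64\right) = 9 \left(\left(-80 - \left(24 + 4 i \sqrt{6}\right)\right) + 64\right) = 9 \left(\left(-104 - 4 i \sqrt{6}\right) + 64\right) = 9 \left(-40 - 4 i \sqrt{6}\right) = -360 - 36 i \sqrt{6}$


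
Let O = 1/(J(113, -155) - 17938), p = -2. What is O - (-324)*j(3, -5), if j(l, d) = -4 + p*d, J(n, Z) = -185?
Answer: 35231111/18123 ≈ 1944.0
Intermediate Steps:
O = -1/18123 (O = 1/(-185 - 17938) = 1/(-18123) = -1/18123 ≈ -5.5178e-5)
j(l, d) = -4 - 2*d
O - (-324)*j(3, -5) = -1/18123 - (-324)*(-4 - 2*(-5)) = -1/18123 - (-324)*(-4 + 10) = -1/18123 - (-324)*6 = -1/18123 - 1*(-1944) = -1/18123 + 1944 = 35231111/18123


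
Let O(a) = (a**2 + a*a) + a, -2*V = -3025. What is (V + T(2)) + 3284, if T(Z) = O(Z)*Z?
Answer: 9633/2 ≈ 4816.5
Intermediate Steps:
V = 3025/2 (V = -1/2*(-3025) = 3025/2 ≈ 1512.5)
O(a) = a + 2*a**2 (O(a) = (a**2 + a**2) + a = 2*a**2 + a = a + 2*a**2)
T(Z) = Z**2*(1 + 2*Z) (T(Z) = (Z*(1 + 2*Z))*Z = Z**2*(1 + 2*Z))
(V + T(2)) + 3284 = (3025/2 + 2**2*(1 + 2*2)) + 3284 = (3025/2 + 4*(1 + 4)) + 3284 = (3025/2 + 4*5) + 3284 = (3025/2 + 20) + 3284 = 3065/2 + 3284 = 9633/2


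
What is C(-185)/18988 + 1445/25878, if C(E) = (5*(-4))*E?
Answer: 30796565/122842866 ≈ 0.25070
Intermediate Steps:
C(E) = -20*E
C(-185)/18988 + 1445/25878 = -20*(-185)/18988 + 1445/25878 = 3700*(1/18988) + 1445*(1/25878) = 925/4747 + 1445/25878 = 30796565/122842866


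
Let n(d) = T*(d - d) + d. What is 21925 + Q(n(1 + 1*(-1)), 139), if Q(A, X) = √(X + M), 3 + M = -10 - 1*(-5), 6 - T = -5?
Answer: 21925 + √131 ≈ 21936.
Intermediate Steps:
T = 11 (T = 6 - 1*(-5) = 6 + 5 = 11)
n(d) = d (n(d) = 11*(d - d) + d = 11*0 + d = 0 + d = d)
M = -8 (M = -3 + (-10 - 1*(-5)) = -3 + (-10 + 5) = -3 - 5 = -8)
Q(A, X) = √(-8 + X) (Q(A, X) = √(X - 8) = √(-8 + X))
21925 + Q(n(1 + 1*(-1)), 139) = 21925 + √(-8 + 139) = 21925 + √131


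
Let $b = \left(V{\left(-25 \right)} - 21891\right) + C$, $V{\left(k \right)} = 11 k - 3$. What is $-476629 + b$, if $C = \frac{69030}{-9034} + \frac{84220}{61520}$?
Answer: $- \frac{6930532208069}{13894292} \approx -4.988 \cdot 10^{5}$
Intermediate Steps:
$V{\left(k \right)} = -3 + 11 k$
$C = - \frac{87147053}{13894292}$ ($C = 69030 \left(- \frac{1}{9034}\right) + 84220 \cdot \frac{1}{61520} = - \frac{34515}{4517} + \frac{4211}{3076} = - \frac{87147053}{13894292} \approx -6.2721$)
$b = - \frac{308109706401}{13894292}$ ($b = \left(\left(-3 + 11 \left(-25\right)\right) - 21891\right) - \frac{87147053}{13894292} = \left(\left(-3 - 275\right) - 21891\right) - \frac{87147053}{13894292} = \left(-278 - 21891\right) - \frac{87147053}{13894292} = -22169 - \frac{87147053}{13894292} = - \frac{308109706401}{13894292} \approx -22175.0$)
$-476629 + b = -476629 - \frac{308109706401}{13894292} = - \frac{6930532208069}{13894292}$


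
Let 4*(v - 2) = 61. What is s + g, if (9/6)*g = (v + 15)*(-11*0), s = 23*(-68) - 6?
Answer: -1570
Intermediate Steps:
v = 69/4 (v = 2 + (¼)*61 = 2 + 61/4 = 69/4 ≈ 17.250)
s = -1570 (s = -1564 - 6 = -1570)
g = 0 (g = 2*((69/4 + 15)*(-11*0))/3 = 2*((129/4)*0)/3 = (⅔)*0 = 0)
s + g = -1570 + 0 = -1570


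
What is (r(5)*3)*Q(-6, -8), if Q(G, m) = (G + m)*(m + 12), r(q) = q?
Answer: -840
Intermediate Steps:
Q(G, m) = (12 + m)*(G + m) (Q(G, m) = (G + m)*(12 + m) = (12 + m)*(G + m))
(r(5)*3)*Q(-6, -8) = (5*3)*((-8)² + 12*(-6) + 12*(-8) - 6*(-8)) = 15*(64 - 72 - 96 + 48) = 15*(-56) = -840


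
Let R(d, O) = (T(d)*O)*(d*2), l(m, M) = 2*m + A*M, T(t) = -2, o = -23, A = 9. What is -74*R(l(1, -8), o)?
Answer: 476560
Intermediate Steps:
l(m, M) = 2*m + 9*M
R(d, O) = -4*O*d (R(d, O) = (-2*O)*(d*2) = (-2*O)*(2*d) = -4*O*d)
-74*R(l(1, -8), o) = -(-296)*(-23)*(2*1 + 9*(-8)) = -(-296)*(-23)*(2 - 72) = -(-296)*(-23)*(-70) = -74*(-6440) = 476560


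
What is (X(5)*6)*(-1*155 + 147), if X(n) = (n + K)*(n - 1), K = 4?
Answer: -1728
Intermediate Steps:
X(n) = (-1 + n)*(4 + n) (X(n) = (n + 4)*(n - 1) = (4 + n)*(-1 + n) = (-1 + n)*(4 + n))
(X(5)*6)*(-1*155 + 147) = ((-4 + 5² + 3*5)*6)*(-1*155 + 147) = ((-4 + 25 + 15)*6)*(-155 + 147) = (36*6)*(-8) = 216*(-8) = -1728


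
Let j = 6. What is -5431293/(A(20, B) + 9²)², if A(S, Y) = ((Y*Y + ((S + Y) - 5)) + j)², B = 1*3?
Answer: -67053/16900 ≈ -3.9676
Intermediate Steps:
B = 3
A(S, Y) = (1 + S + Y + Y²)² (A(S, Y) = ((Y*Y + ((S + Y) - 5)) + 6)² = ((Y² + (-5 + S + Y)) + 6)² = ((-5 + S + Y + Y²) + 6)² = (1 + S + Y + Y²)²)
-5431293/(A(20, B) + 9²)² = -5431293/((1 + 20 + 3 + 3²)² + 9²)² = -5431293/((1 + 20 + 3 + 9)² + 81)² = -5431293/(33² + 81)² = -5431293/(1089 + 81)² = -5431293/(1170²) = -5431293/1368900 = -5431293*1/1368900 = -67053/16900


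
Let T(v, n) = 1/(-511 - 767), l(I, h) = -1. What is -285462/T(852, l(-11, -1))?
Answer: 364820436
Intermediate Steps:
T(v, n) = -1/1278 (T(v, n) = 1/(-1278) = -1/1278)
-285462/T(852, l(-11, -1)) = -285462/(-1/1278) = -285462*(-1278) = 364820436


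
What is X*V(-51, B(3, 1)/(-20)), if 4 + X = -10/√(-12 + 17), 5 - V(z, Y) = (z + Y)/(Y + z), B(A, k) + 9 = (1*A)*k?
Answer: -16 - 8*√5 ≈ -33.889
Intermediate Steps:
B(A, k) = -9 + A*k (B(A, k) = -9 + (1*A)*k = -9 + A*k)
V(z, Y) = 4 (V(z, Y) = 5 - (z + Y)/(Y + z) = 5 - (Y + z)/(Y + z) = 5 - 1*1 = 5 - 1 = 4)
X = -4 - 2*√5 (X = -4 - 10/√(-12 + 17) = -4 - 10*√5/5 = -4 - 2*√5 ≈ -8.4721)
X*V(-51, B(3, 1)/(-20)) = (-4 - 2*√5)*4 = -16 - 8*√5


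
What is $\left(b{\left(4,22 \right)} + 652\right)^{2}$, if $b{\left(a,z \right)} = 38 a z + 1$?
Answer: $15976009$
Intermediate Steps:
$b{\left(a,z \right)} = 1 + 38 a z$ ($b{\left(a,z \right)} = 38 a z + 1 = 1 + 38 a z$)
$\left(b{\left(4,22 \right)} + 652\right)^{2} = \left(\left(1 + 38 \cdot 4 \cdot 22\right) + 652\right)^{2} = \left(\left(1 + 3344\right) + 652\right)^{2} = \left(3345 + 652\right)^{2} = 3997^{2} = 15976009$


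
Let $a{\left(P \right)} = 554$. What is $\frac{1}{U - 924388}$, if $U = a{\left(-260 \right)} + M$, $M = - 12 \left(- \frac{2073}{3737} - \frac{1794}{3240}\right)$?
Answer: $- \frac{168165}{155354307827} \approx -1.0825 \cdot 10^{-6}$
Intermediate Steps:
$M = \frac{2236783}{168165}$ ($M = - 12 \left(\left(-2073\right) \frac{1}{3737} - \frac{299}{540}\right) = - 12 \left(- \frac{2073}{3737} - \frac{299}{540}\right) = \left(-12\right) \left(- \frac{2236783}{2017980}\right) = \frac{2236783}{168165} \approx 13.301$)
$U = \frac{95400193}{168165}$ ($U = 554 + \frac{2236783}{168165} = \frac{95400193}{168165} \approx 567.3$)
$\frac{1}{U - 924388} = \frac{1}{\frac{95400193}{168165} - 924388} = \frac{1}{- \frac{155354307827}{168165}} = - \frac{168165}{155354307827}$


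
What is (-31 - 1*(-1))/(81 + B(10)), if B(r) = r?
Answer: -30/91 ≈ -0.32967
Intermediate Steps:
(-31 - 1*(-1))/(81 + B(10)) = (-31 - 1*(-1))/(81 + 10) = (-31 + 1)/91 = -30*1/91 = -30/91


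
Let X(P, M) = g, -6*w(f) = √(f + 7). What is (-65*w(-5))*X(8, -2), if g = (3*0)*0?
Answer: 0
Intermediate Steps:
g = 0 (g = 0*0 = 0)
w(f) = -√(7 + f)/6 (w(f) = -√(f + 7)/6 = -√(7 + f)/6)
X(P, M) = 0
(-65*w(-5))*X(8, -2) = -(-65)*√(7 - 5)/6*0 = -(-65)*√2/6*0 = (65*√2/6)*0 = 0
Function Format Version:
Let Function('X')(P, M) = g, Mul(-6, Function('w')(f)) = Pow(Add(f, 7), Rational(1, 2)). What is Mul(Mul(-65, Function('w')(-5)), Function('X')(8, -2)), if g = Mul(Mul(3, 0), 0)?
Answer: 0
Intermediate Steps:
g = 0 (g = Mul(0, 0) = 0)
Function('w')(f) = Mul(Rational(-1, 6), Pow(Add(7, f), Rational(1, 2))) (Function('w')(f) = Mul(Rational(-1, 6), Pow(Add(f, 7), Rational(1, 2))) = Mul(Rational(-1, 6), Pow(Add(7, f), Rational(1, 2))))
Function('X')(P, M) = 0
Mul(Mul(-65, Function('w')(-5)), Function('X')(8, -2)) = Mul(Mul(-65, Mul(Rational(-1, 6), Pow(Add(7, -5), Rational(1, 2)))), 0) = Mul(Mul(-65, Mul(Rational(-1, 6), Pow(2, Rational(1, 2)))), 0) = Mul(Mul(Rational(65, 6), Pow(2, Rational(1, 2))), 0) = 0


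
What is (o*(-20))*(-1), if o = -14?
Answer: -280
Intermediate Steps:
(o*(-20))*(-1) = -14*(-20)*(-1) = 280*(-1) = -280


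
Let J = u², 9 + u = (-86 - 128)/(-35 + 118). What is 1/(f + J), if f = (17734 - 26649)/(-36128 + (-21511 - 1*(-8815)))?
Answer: 336348536/45151404739 ≈ 0.0074494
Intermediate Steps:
u = -961/83 (u = -9 + (-86 - 128)/(-35 + 118) = -9 - 214/83 = -961/83 ≈ -11.578)
f = 8915/48824 (f = -8915/(-36128 + (-21511 + 8815)) = -8915/(-36128 - 12696) = -8915/(-48824) = -8915*(-1/48824) = 8915/48824 ≈ 0.18259)
J = 923521/6889 (J = (-961/83)² = 923521/6889 ≈ 134.06)
1/(f + J) = 1/(8915/48824 + 923521/6889) = 1/(45151404739/336348536) = 336348536/45151404739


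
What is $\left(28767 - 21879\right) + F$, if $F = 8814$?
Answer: $15702$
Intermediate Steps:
$\left(28767 - 21879\right) + F = \left(28767 - 21879\right) + 8814 = 6888 + 8814 = 15702$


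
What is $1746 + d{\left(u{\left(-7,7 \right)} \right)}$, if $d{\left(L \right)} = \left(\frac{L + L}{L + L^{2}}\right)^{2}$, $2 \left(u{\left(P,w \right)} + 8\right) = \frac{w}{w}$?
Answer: $\frac{295090}{169} \approx 1746.1$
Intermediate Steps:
$u{\left(P,w \right)} = - \frac{15}{2}$ ($u{\left(P,w \right)} = -8 + \frac{w \frac{1}{w}}{2} = -8 + \frac{1}{2} \cdot 1 = -8 + \frac{1}{2} = - \frac{15}{2}$)
$d{\left(L \right)} = \frac{4 L^{2}}{\left(L + L^{2}\right)^{2}}$ ($d{\left(L \right)} = \left(\frac{2 L}{L + L^{2}}\right)^{2} = \frac{4 L^{2}}{\left(L + L^{2}\right)^{2}}$)
$1746 + d{\left(u{\left(-7,7 \right)} \right)} = 1746 + \frac{4}{\left(1 - \frac{15}{2}\right)^{2}} = 1746 + \frac{4}{\frac{169}{4}} = 1746 + 4 \cdot \frac{4}{169} = 1746 + \frac{16}{169} = \frac{295090}{169}$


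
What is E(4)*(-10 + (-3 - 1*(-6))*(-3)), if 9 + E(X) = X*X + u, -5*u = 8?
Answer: -513/5 ≈ -102.60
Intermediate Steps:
u = -8/5 (u = -1/5*8 = -8/5 ≈ -1.6000)
E(X) = -53/5 + X**2 (E(X) = -9 + (X*X - 8/5) = -9 + (X**2 - 8/5) = -9 + (-8/5 + X**2) = -53/5 + X**2)
E(4)*(-10 + (-3 - 1*(-6))*(-3)) = (-53/5 + 4**2)*(-10 + (-3 - 1*(-6))*(-3)) = (-53/5 + 16)*(-10 + (-3 + 6)*(-3)) = 27*(-10 + 3*(-3))/5 = 27*(-10 - 9)/5 = (27/5)*(-19) = -513/5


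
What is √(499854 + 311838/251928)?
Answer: 5*√8812408573893/20994 ≈ 707.00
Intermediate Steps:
√(499854 + 311838/251928) = √(499854 + 311838*(1/251928)) = √(499854 + 51973/41988) = √(20987921725/41988) = 5*√8812408573893/20994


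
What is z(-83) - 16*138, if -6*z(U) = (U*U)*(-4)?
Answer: 7154/3 ≈ 2384.7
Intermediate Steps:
z(U) = 2*U**2/3 (z(U) = -U*U*(-4)/6 = -U**2*(-4)/6 = -(-2)*U**2/3 = 2*U**2/3)
z(-83) - 16*138 = (2/3)*(-83)**2 - 16*138 = (2/3)*6889 - 1*2208 = 13778/3 - 2208 = 7154/3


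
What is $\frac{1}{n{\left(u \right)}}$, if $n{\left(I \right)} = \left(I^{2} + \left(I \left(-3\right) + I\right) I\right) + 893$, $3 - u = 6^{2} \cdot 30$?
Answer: $- \frac{1}{1159036} \approx -8.6279 \cdot 10^{-7}$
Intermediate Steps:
$u = -1077$ ($u = 3 - 6^{2} \cdot 30 = 3 - 36 \cdot 30 = 3 - 1080 = -1077$)
$n{\left(I \right)} = 893 - I^{2}$ ($n{\left(I \right)} = \left(I^{2} + \left(- 3 I + I\right) I\right) + 893 = \left(I^{2} + - 2 I I\right) + 893 = \left(I^{2} - 2 I^{2}\right) + 893 = - I^{2} + 893 = 893 - I^{2}$)
$\frac{1}{n{\left(u \right)}} = \frac{1}{893 - \left(-1077\right)^{2}} = \frac{1}{893 - 1159929} = \frac{1}{-1159036} = - \frac{1}{1159036}$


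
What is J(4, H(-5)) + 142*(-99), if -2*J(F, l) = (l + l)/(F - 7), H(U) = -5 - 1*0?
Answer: -42179/3 ≈ -14060.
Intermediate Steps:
H(U) = -5 (H(U) = -5 + 0 = -5)
J(F, l) = -l/(-7 + F) (J(F, l) = -(l + l)/(2*(F - 7)) = -2*l/(2*(-7 + F)) = -l/(-7 + F))
J(4, H(-5)) + 142*(-99) = -1*(-5)/(-7 + 4) + 142*(-99) = -1*(-5)/(-3) - 14058 = -1*(-5)*(-⅓) - 14058 = -5/3 - 14058 = -42179/3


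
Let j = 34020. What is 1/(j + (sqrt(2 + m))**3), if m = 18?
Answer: 1701/57867620 - sqrt(5)/28933810 ≈ 2.9317e-5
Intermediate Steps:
1/(j + (sqrt(2 + m))**3) = 1/(34020 + (sqrt(2 + 18))**3) = 1/(34020 + (sqrt(20))**3) = 1/(34020 + (2*sqrt(5))**3) = 1/(34020 + 40*sqrt(5))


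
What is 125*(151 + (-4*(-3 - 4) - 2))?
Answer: 22125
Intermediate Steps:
125*(151 + (-4*(-3 - 4) - 2)) = 125*(151 + (-4*(-7) - 2)) = 125*(151 + (28 - 2)) = 125*(151 + 26) = 125*177 = 22125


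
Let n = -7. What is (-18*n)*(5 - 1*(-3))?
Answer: 1008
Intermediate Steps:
(-18*n)*(5 - 1*(-3)) = (-18*(-7))*(5 - 1*(-3)) = 126*(5 + 3) = 126*8 = 1008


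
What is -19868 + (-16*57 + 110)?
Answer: -20670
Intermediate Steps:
-19868 + (-16*57 + 110) = -19868 + (-912 + 110) = -19868 - 802 = -20670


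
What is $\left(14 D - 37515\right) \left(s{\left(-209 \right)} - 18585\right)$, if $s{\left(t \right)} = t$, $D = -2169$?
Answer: $1275755514$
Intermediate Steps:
$\left(14 D - 37515\right) \left(s{\left(-209 \right)} - 18585\right) = \left(14 \left(-2169\right) - 37515\right) \left(-209 - 18585\right) = \left(-30366 - 37515\right) \left(-18794\right) = \left(-67881\right) \left(-18794\right) = 1275755514$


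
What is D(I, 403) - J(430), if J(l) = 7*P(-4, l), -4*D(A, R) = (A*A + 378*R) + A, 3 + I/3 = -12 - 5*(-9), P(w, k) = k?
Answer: -43141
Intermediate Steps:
I = 90 (I = -9 + 3*(-12 - 5*(-9)) = -9 + 3*(-12 + 45) = -9 + 3*33 = -9 + 99 = 90)
D(A, R) = -189*R/2 - A/4 - A²/4 (D(A, R) = -((A*A + 378*R) + A)/4 = -((A² + 378*R) + A)/4 = -(A + A² + 378*R)/4 = -189*R/2 - A/4 - A²/4)
J(l) = 7*l
D(I, 403) - J(430) = (-189/2*403 - ¼*90 - ¼*90²) - 7*430 = (-76167/2 - 45/2 - ¼*8100) - 1*3010 = (-76167/2 - 45/2 - 2025) - 3010 = -40131 - 3010 = -43141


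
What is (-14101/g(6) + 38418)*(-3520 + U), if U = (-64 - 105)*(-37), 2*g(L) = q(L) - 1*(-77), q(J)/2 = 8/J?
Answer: 104028912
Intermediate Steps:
q(J) = 16/J (q(J) = 2*(8/J) = 16/J)
g(L) = 77/2 + 8/L (g(L) = (16/L - 1*(-77))/2 = (16/L + 77)/2 = (77 + 16/L)/2 = 77/2 + 8/L)
U = 6253 (U = -169*(-37) = 6253)
(-14101/g(6) + 38418)*(-3520 + U) = (-14101/(77/2 + 8/6) + 38418)*(-3520 + 6253) = (-14101/(77/2 + 8*(⅙)) + 38418)*2733 = (-14101/(77/2 + 4/3) + 38418)*2733 = (-14101/239/6 + 38418)*2733 = (-14101*6/239 + 38418)*2733 = (-354 + 38418)*2733 = 38064*2733 = 104028912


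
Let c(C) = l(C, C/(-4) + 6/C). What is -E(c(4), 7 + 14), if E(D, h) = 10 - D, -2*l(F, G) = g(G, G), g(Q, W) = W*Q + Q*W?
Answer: -41/4 ≈ -10.250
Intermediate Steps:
g(Q, W) = 2*Q*W (g(Q, W) = Q*W + Q*W = 2*Q*W)
l(F, G) = -G² (l(F, G) = -G*G = -G²)
c(C) = -(6/C - C/4)² (c(C) = -(C/(-4) + 6/C)² = -(C*(-¼) + 6/C)² = -(-C/4 + 6/C)² = -(6/C - C/4)²)
-E(c(4), 7 + 14) = -(10 - (-1)*(-24 + 4²)²/(16*4²)) = -(10 - (-1)*(-24 + 16)²/(16*16)) = -(10 - (-1)*(-8)²/(16*16)) = -(10 - (-1)*64/(16*16)) = -(10 - 1*(-¼)) = -(10 + ¼) = -1*41/4 = -41/4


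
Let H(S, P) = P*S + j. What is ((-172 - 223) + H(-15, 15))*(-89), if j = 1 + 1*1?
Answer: 55002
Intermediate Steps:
j = 2 (j = 1 + 1 = 2)
H(S, P) = 2 + P*S (H(S, P) = P*S + 2 = 2 + P*S)
((-172 - 223) + H(-15, 15))*(-89) = ((-172 - 223) + (2 + 15*(-15)))*(-89) = (-395 + (2 - 225))*(-89) = (-395 - 223)*(-89) = -618*(-89) = 55002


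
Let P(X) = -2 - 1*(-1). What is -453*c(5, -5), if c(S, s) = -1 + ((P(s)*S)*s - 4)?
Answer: -9060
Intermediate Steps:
P(X) = -1 (P(X) = -2 + 1 = -1)
c(S, s) = -5 - S*s (c(S, s) = -1 + ((-S)*s - 4) = -1 + (-S*s - 4) = -1 + (-4 - S*s) = -5 - S*s)
-453*c(5, -5) = -453*(-5 - 1*5*(-5)) = -453*(-5 + 25) = -453*20 = -9060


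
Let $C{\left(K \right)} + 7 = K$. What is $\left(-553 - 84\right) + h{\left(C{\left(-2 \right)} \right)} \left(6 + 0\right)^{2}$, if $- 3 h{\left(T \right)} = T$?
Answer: $-529$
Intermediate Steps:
$C{\left(K \right)} = -7 + K$
$h{\left(T \right)} = - \frac{T}{3}$
$\left(-553 - 84\right) + h{\left(C{\left(-2 \right)} \right)} \left(6 + 0\right)^{2} = \left(-553 - 84\right) + - \frac{-7 - 2}{3} \left(6 + 0\right)^{2} = -637 + \left(- \frac{1}{3}\right) \left(-9\right) 6^{2} = -637 + 3 \cdot 36 = -637 + 108 = -529$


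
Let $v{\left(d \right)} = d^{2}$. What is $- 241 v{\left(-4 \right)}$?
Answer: $-3856$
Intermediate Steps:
$- 241 v{\left(-4 \right)} = - 241 \left(-4\right)^{2} = \left(-241\right) 16 = -3856$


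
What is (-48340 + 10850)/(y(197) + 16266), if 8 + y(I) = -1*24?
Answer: -18745/8117 ≈ -2.3093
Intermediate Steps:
y(I) = -32 (y(I) = -8 - 1*24 = -8 - 24 = -32)
(-48340 + 10850)/(y(197) + 16266) = (-48340 + 10850)/(-32 + 16266) = -37490/16234 = -37490*1/16234 = -18745/8117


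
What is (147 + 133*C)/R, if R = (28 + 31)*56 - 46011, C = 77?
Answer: -1484/6101 ≈ -0.24324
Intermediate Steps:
R = -42707 (R = 59*56 - 46011 = 3304 - 46011 = -42707)
(147 + 133*C)/R = (147 + 133*77)/(-42707) = (147 + 10241)*(-1/42707) = 10388*(-1/42707) = -1484/6101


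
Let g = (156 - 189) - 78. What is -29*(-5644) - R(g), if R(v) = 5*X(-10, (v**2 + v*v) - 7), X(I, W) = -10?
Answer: 163726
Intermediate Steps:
g = -111 (g = -33 - 78 = -111)
R(v) = -50 (R(v) = 5*(-10) = -50)
-29*(-5644) - R(g) = -29*(-5644) - 1*(-50) = 163676 + 50 = 163726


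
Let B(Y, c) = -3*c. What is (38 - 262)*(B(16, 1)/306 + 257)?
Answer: -2935856/51 ≈ -57566.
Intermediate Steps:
(38 - 262)*(B(16, 1)/306 + 257) = (38 - 262)*(-3*1/306 + 257) = -224*(-3*1/306 + 257) = -224*(-1/102 + 257) = -224*26213/102 = -2935856/51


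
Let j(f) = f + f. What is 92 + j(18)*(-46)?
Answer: -1564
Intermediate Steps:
j(f) = 2*f
92 + j(18)*(-46) = 92 + (2*18)*(-46) = 92 + 36*(-46) = 92 - 1656 = -1564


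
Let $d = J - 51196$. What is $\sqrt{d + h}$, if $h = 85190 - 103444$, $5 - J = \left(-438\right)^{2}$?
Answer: $i \sqrt{261289} \approx 511.16 i$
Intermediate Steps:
$J = -191839$ ($J = 5 - \left(-438\right)^{2} = 5 - 191844 = -191839$)
$h = -18254$
$d = -243035$ ($d = -191839 - 51196 = -243035$)
$\sqrt{d + h} = \sqrt{-243035 - 18254} = \sqrt{-261289} = i \sqrt{261289}$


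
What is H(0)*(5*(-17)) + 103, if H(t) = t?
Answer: 103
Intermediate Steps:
H(0)*(5*(-17)) + 103 = 0*(5*(-17)) + 103 = 0*(-85) + 103 = 0 + 103 = 103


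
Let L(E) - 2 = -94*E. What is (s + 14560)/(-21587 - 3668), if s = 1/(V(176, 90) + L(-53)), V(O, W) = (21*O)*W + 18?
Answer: -4916067521/8527148710 ≈ -0.57652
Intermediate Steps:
V(O, W) = 18 + 21*O*W (V(O, W) = 21*O*W + 18 = 18 + 21*O*W)
L(E) = 2 - 94*E
s = 1/337642 (s = 1/((18 + 21*176*90) + (2 - 94*(-53))) = 1/((18 + 332640) + (2 + 4982)) = 1/(332658 + 4984) = 1/337642 ≈ 2.9617e-6)
(s + 14560)/(-21587 - 3668) = (1/337642 + 14560)/(-21587 - 3668) = (4916067521/337642)/(-25255) = (4916067521/337642)*(-1/25255) = -4916067521/8527148710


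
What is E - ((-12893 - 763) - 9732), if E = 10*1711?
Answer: 40498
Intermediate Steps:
E = 17110
E - ((-12893 - 763) - 9732) = 17110 - ((-12893 - 763) - 9732) = 17110 - (-13656 - 9732) = 17110 - 1*(-23388) = 17110 + 23388 = 40498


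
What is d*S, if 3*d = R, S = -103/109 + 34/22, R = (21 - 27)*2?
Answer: -2880/1199 ≈ -2.4020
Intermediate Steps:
R = -12 (R = -6*2 = -12)
S = 720/1199 (S = -103*1/109 + 34*(1/22) = -103/109 + 17/11 = 720/1199 ≈ 0.60050)
d = -4 (d = (⅓)*(-12) = -4)
d*S = -4*720/1199 = -2880/1199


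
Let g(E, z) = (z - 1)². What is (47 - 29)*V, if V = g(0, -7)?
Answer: 1152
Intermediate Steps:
g(E, z) = (-1 + z)²
V = 64 (V = (-1 - 7)² = (-8)² = 64)
(47 - 29)*V = (47 - 29)*64 = 18*64 = 1152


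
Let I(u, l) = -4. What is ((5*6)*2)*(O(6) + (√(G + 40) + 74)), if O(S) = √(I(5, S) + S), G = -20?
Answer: 4440 + 60*√2 + 120*√5 ≈ 4793.2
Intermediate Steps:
O(S) = √(-4 + S)
((5*6)*2)*(O(6) + (√(G + 40) + 74)) = ((5*6)*2)*(√(-4 + 6) + (√(-20 + 40) + 74)) = (30*2)*(√2 + (√20 + 74)) = 60*(√2 + (2*√5 + 74)) = 60*(√2 + (74 + 2*√5)) = 60*(74 + √2 + 2*√5) = 4440 + 60*√2 + 120*√5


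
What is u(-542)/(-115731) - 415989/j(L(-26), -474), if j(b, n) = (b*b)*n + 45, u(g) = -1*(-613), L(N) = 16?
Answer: 16022822224/4679351523 ≈ 3.4242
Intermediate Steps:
u(g) = 613
j(b, n) = 45 + n*b² (j(b, n) = b²*n + 45 = n*b² + 45 = 45 + n*b²)
u(-542)/(-115731) - 415989/j(L(-26), -474) = 613/(-115731) - 415989/(45 - 474*16²) = 613*(-1/115731) - 415989/(45 - 474*256) = -613/115731 - 415989/(45 - 121344) = -613/115731 - 415989/(-121299) = -613/115731 - 415989*(-1/121299) = -613/115731 + 138663/40433 = 16022822224/4679351523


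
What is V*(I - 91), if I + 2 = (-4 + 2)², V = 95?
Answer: -8455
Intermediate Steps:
I = 2 (I = -2 + (-4 + 2)² = -2 + (-2)² = -2 + 4 = 2)
V*(I - 91) = 95*(2 - 91) = 95*(-89) = -8455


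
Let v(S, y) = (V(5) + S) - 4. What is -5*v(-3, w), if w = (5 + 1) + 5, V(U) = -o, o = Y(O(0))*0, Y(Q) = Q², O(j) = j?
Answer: 35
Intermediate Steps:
o = 0 (o = 0²*0 = 0*0 = 0)
V(U) = 0 (V(U) = -1*0 = 0)
w = 11 (w = 6 + 5 = 11)
v(S, y) = -4 + S (v(S, y) = (0 + S) - 4 = S - 4 = -4 + S)
-5*v(-3, w) = -5*(-4 - 3) = -5*(-7) = 35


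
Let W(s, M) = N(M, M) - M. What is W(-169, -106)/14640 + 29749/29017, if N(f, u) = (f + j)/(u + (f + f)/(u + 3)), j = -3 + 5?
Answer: 1173993717619/1137000967320 ≈ 1.0325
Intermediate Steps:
j = 2
N(f, u) = (2 + f)/(u + 2*f/(3 + u)) (N(f, u) = (f + 2)/(u + (f + f)/(u + 3)) = (2 + f)/(u + (2*f)/(3 + u)) = (2 + f)/(u + 2*f/(3 + u)))
W(s, M) = -M + (6 + M² + 5*M)/(M² + 5*M) (W(s, M) = (6 + 2*M + 3*M + M*M)/(M² + 2*M + 3*M) - M = (6 + 2*M + 3*M + M²)/(M² + 5*M) - M = (6 + M² + 5*M)/(M² + 5*M) - M = -M + (6 + M² + 5*M)/(M² + 5*M))
W(-169, -106)/14640 + 29749/29017 = ((6 - 1*(-106)³ - 4*(-106)² + 5*(-106))/((-106)*(5 - 106)))/14640 + 29749/29017 = -1/106*(6 - 1*(-1191016) - 4*11236 - 530)/(-101)*(1/14640) + 29749*(1/29017) = -1/106*(-1/101)*(6 + 1191016 - 44944 - 530)*(1/14640) + 29749/29017 = -1/106*(-1/101)*1145548*(1/14640) + 29749/29017 = (572774/5353)*(1/14640) + 29749/29017 = 286387/39183960 + 29749/29017 = 1173993717619/1137000967320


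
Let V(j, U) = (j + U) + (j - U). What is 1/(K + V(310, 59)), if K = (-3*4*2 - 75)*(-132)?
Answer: 1/13688 ≈ 7.3057e-5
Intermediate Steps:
V(j, U) = 2*j (V(j, U) = (U + j) + (j - U) = 2*j)
K = 13068 (K = (-12*2 - 75)*(-132) = (-24 - 75)*(-132) = -99*(-132) = 13068)
1/(K + V(310, 59)) = 1/(13068 + 2*310) = 1/(13068 + 620) = 1/13688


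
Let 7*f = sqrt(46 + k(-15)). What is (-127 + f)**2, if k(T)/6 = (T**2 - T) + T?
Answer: 791717/49 - 508*sqrt(349)/7 ≈ 14802.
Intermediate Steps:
k(T) = 6*T**2 (k(T) = 6*((T**2 - T) + T) = 6*T**2)
f = 2*sqrt(349)/7 (f = sqrt(46 + 6*(-15)**2)/7 = sqrt(46 + 6*225)/7 = sqrt(46 + 1350)/7 = sqrt(1396)/7 = (2*sqrt(349))/7 = 2*sqrt(349)/7 ≈ 5.3376)
(-127 + f)**2 = (-127 + 2*sqrt(349)/7)**2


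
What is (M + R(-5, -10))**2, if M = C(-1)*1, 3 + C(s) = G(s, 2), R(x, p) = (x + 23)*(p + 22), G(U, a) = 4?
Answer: 47089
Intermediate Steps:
R(x, p) = (22 + p)*(23 + x) (R(x, p) = (23 + x)*(22 + p) = (22 + p)*(23 + x))
C(s) = 1 (C(s) = -3 + 4 = 1)
M = 1 (M = 1*1 = 1)
(M + R(-5, -10))**2 = (1 + (506 + 22*(-5) + 23*(-10) - 10*(-5)))**2 = (1 + (506 - 110 - 230 + 50))**2 = (1 + 216)**2 = 217**2 = 47089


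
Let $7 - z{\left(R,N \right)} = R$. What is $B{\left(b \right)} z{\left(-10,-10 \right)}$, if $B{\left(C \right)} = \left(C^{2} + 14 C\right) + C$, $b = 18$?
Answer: $10098$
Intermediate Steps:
$z{\left(R,N \right)} = 7 - R$
$B{\left(C \right)} = C^{2} + 15 C$
$B{\left(b \right)} z{\left(-10,-10 \right)} = 18 \left(15 + 18\right) \left(7 - -10\right) = 18 \cdot 33 \left(7 + 10\right) = 594 \cdot 17 = 10098$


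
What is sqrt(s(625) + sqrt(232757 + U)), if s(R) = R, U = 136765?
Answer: sqrt(625 + 9*sqrt(4562)) ≈ 35.112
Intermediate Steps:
sqrt(s(625) + sqrt(232757 + U)) = sqrt(625 + sqrt(232757 + 136765)) = sqrt(625 + sqrt(369522)) = sqrt(625 + 9*sqrt(4562))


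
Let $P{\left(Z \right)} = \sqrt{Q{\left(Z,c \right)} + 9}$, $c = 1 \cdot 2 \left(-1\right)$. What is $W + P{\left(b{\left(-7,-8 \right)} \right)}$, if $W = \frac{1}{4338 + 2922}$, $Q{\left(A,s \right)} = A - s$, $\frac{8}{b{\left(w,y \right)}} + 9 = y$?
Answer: $\frac{1}{7260} + \frac{\sqrt{3043}}{17} \approx 3.245$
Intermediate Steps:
$c = -2$ ($c = 2 \left(-1\right) = -2$)
$b{\left(w,y \right)} = \frac{8}{-9 + y}$
$W = \frac{1}{7260} \approx 0.00013774$
$P{\left(Z \right)} = \sqrt{11 + Z}$ ($P{\left(Z \right)} = \sqrt{\left(Z - -2\right) + 9} = \sqrt{\left(Z + 2\right) + 9} = \sqrt{\left(2 + Z\right) + 9} = \sqrt{11 + Z}$)
$W + P{\left(b{\left(-7,-8 \right)} \right)} = \frac{1}{7260} + \sqrt{11 + \frac{8}{-9 - 8}} = \frac{1}{7260} + \sqrt{11 + \frac{8}{-17}} = \frac{1}{7260} + \sqrt{11 + 8 \left(- \frac{1}{17}\right)} = \frac{1}{7260} + \sqrt{11 - \frac{8}{17}} = \frac{1}{7260} + \sqrt{\frac{179}{17}} = \frac{1}{7260} + \frac{\sqrt{3043}}{17}$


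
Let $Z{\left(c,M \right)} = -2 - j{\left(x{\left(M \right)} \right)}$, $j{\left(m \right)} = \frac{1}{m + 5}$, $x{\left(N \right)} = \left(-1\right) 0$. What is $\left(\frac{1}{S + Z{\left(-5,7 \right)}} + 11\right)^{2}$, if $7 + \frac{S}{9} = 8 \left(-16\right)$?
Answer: $\frac{4481097481}{37039396} \approx 120.98$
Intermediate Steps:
$x{\left(N \right)} = 0$
$S = -1215$ ($S = -63 + 9 \cdot 8 \left(-16\right) = -63 + 9 \left(-128\right) = -63 - 1152 = -1215$)
$j{\left(m \right)} = \frac{1}{5 + m}$
$Z{\left(c,M \right)} = - \frac{11}{5}$ ($Z{\left(c,M \right)} = -2 - \frac{1}{5 + 0} = -2 - \frac{1}{5} = - \frac{11}{5}$)
$\left(\frac{1}{S + Z{\left(-5,7 \right)}} + 11\right)^{2} = \left(\frac{1}{-1215 - \frac{11}{5}} + 11\right)^{2} = \left(\frac{1}{- \frac{6086}{5}} + 11\right)^{2} = \left(- \frac{5}{6086} + 11\right)^{2} = \left(\frac{66941}{6086}\right)^{2} = \frac{4481097481}{37039396}$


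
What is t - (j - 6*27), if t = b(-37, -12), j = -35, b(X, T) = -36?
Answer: 161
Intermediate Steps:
t = -36
t - (j - 6*27) = -36 - (-35 - 6*27) = -36 - (-35 - 162) = -36 - 1*(-197) = -36 + 197 = 161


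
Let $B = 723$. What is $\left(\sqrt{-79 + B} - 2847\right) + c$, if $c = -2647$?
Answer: $-5494 + 2 \sqrt{161} \approx -5468.6$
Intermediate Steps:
$\left(\sqrt{-79 + B} - 2847\right) + c = \left(\sqrt{-79 + 723} - 2847\right) - 2647 = \left(\sqrt{644} - 2847\right) - 2647 = \left(2 \sqrt{161} - 2847\right) - 2647 = \left(-2847 + 2 \sqrt{161}\right) - 2647 = -5494 + 2 \sqrt{161}$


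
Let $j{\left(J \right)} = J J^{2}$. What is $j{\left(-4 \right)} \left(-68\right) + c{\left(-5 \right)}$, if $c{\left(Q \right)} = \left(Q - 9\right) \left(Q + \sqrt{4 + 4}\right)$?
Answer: $4422 - 28 \sqrt{2} \approx 4382.4$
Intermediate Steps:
$j{\left(J \right)} = J^{3}$
$c{\left(Q \right)} = \left(-9 + Q\right) \left(Q + 2 \sqrt{2}\right)$ ($c{\left(Q \right)} = \left(-9 + Q\right) \left(Q + \sqrt{8}\right) = \left(-9 + Q\right) \left(Q + 2 \sqrt{2}\right)$)
$j{\left(-4 \right)} \left(-68\right) + c{\left(-5 \right)} = \left(-4\right)^{3} \left(-68\right) + \left(\left(-5\right)^{2} - 18 \sqrt{2} - -45 + 2 \left(-5\right) \sqrt{2}\right) = \left(-64\right) \left(-68\right) + \left(25 - 18 \sqrt{2} + 45 - 10 \sqrt{2}\right) = 4352 + \left(70 - 28 \sqrt{2}\right) = 4422 - 28 \sqrt{2}$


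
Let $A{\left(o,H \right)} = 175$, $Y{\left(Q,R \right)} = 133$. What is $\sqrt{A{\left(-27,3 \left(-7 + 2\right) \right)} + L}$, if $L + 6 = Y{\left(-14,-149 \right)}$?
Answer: $\sqrt{302} \approx 17.378$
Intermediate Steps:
$L = 127$ ($L = -6 + 133 = 127$)
$\sqrt{A{\left(-27,3 \left(-7 + 2\right) \right)} + L} = \sqrt{175 + 127} = \sqrt{302}$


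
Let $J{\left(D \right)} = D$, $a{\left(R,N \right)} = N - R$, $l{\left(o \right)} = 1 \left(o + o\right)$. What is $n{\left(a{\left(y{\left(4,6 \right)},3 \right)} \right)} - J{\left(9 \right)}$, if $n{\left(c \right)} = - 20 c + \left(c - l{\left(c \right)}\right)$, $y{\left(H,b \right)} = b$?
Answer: $54$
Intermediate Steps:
$l{\left(o \right)} = 2 o$ ($l{\left(o \right)} = 1 \cdot 2 o = 2 o$)
$n{\left(c \right)} = - 21 c$ ($n{\left(c \right)} = - 20 c + \left(c - 2 c\right) = - 20 c - c = - 21 c$)
$n{\left(a{\left(y{\left(4,6 \right)},3 \right)} \right)} - J{\left(9 \right)} = - 21 \left(3 - 6\right) - 9 = \left(-21\right) \left(-3\right) - 9 = 63 - 9 = 54$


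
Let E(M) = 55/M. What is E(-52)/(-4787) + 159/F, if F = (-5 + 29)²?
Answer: 3300883/11948352 ≈ 0.27626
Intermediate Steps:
F = 576 (F = 24² = 576)
E(-52)/(-4787) + 159/F = (55/(-52))/(-4787) + 159/576 = (55*(-1/52))*(-1/4787) + 159*(1/576) = -55/52*(-1/4787) + 53/192 = 55/248924 + 53/192 = 3300883/11948352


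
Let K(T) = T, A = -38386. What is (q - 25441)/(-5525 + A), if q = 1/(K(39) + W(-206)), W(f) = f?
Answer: 472072/814793 ≈ 0.57938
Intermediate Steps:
q = -1/167 (q = 1/(39 - 206) = 1/(-167) = -1/167 ≈ -0.0059880)
(q - 25441)/(-5525 + A) = (-1/167 - 25441)/(-5525 - 38386) = -4248648/167/(-43911) = -4248648/167*(-1/43911) = 472072/814793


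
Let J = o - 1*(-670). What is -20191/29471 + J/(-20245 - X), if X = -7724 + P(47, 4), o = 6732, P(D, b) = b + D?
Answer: -235992797/185254706 ≈ -1.2739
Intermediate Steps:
P(D, b) = D + b
X = -7673 (X = -7724 + (47 + 4) = -7724 + 51 = -7673)
J = 7402 (J = 6732 - 1*(-670) = 6732 + 670 = 7402)
-20191/29471 + J/(-20245 - X) = -20191/29471 + 7402/(-20245 - 1*(-7673)) = -20191*1/29471 + 7402/(-20245 + 7673) = -20191/29471 + 7402/(-12572) = -20191/29471 + 7402*(-1/12572) = -20191/29471 - 3701/6286 = -235992797/185254706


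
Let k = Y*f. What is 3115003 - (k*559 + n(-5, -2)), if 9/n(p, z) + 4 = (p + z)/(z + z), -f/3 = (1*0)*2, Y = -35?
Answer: 3115007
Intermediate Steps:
f = 0 (f = -3*1*0*2 = -0*2 = -3*0 = 0)
n(p, z) = 9/(-4 + (p + z)/(2*z)) (n(p, z) = 9/(-4 + (p + z)/(z + z)) = 9/(-4 + (p + z)/((2*z))) = 9/(-4 + (p + z)*(1/(2*z))) = 9/(-4 + (p + z)/(2*z)))
k = 0 (k = -35*0 = 0)
3115003 - (k*559 + n(-5, -2)) = 3115003 - (0*559 + 18*(-2)/(-5 - 7*(-2))) = 3115003 - (0 + 18*(-2)/(-5 + 14)) = 3115003 - (0 + 18*(-2)/9) = 3115003 - (0 + 18*(-2)*(⅑)) = 3115003 - (0 - 4) = 3115003 - 1*(-4) = 3115003 + 4 = 3115007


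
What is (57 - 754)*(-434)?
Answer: 302498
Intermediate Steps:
(57 - 754)*(-434) = -697*(-434) = 302498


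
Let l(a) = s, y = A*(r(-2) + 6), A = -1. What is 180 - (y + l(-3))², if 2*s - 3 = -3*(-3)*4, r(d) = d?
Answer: -241/4 ≈ -60.250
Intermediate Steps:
s = 39/2 (s = 3/2 + (-3*(-3)*4)/2 = 3/2 + (9*4)/2 = 3/2 + (½)*36 = 3/2 + 18 = 39/2 ≈ 19.500)
y = -4 (y = -(-2 + 6) = -1*4 = -4)
l(a) = 39/2
180 - (y + l(-3))² = 180 - (-4 + 39/2)² = 180 - (31/2)² = 180 - 1*961/4 = 180 - 961/4 = -241/4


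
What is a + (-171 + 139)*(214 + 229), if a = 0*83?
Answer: -14176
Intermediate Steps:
a = 0
a + (-171 + 139)*(214 + 229) = 0 + (-171 + 139)*(214 + 229) = 0 - 32*443 = 0 - 14176 = -14176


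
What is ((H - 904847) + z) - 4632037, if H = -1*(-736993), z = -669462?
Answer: -5469353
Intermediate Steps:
H = 736993
((H - 904847) + z) - 4632037 = ((736993 - 904847) - 669462) - 4632037 = (-167854 - 669462) - 4632037 = -837316 - 4632037 = -5469353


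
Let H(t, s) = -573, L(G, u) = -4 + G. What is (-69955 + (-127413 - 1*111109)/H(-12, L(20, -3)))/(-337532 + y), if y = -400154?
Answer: 39845693/422694078 ≈ 0.094266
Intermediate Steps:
(-69955 + (-127413 - 1*111109)/H(-12, L(20, -3)))/(-337532 + y) = (-69955 + (-127413 - 1*111109)/(-573))/(-337532 - 400154) = (-69955 + (-127413 - 111109)*(-1/573))/(-737686) = (-69955 - 238522*(-1/573))*(-1/737686) = (-69955 + 238522/573)*(-1/737686) = -39845693/573*(-1/737686) = 39845693/422694078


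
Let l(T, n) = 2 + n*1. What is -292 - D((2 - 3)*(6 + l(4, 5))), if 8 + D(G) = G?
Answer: -271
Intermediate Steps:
l(T, n) = 2 + n
D(G) = -8 + G
-292 - D((2 - 3)*(6 + l(4, 5))) = -292 - (-8 + (2 - 3)*(6 + (2 + 5))) = -292 - (-8 - (6 + 7)) = -292 - (-8 - 1*13) = -292 - (-8 - 13) = -292 - 1*(-21) = -292 + 21 = -271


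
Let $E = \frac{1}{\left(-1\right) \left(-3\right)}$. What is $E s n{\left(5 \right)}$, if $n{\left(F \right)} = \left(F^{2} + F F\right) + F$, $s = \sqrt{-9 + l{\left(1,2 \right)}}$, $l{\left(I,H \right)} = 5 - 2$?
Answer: $\frac{55 i \sqrt{6}}{3} \approx 44.907 i$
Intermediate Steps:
$l{\left(I,H \right)} = 3$
$E = \frac{1}{3} \approx 0.33333$
$s = i \sqrt{6}$ ($s = \sqrt{-9 + 3} = \sqrt{-6} = i \sqrt{6} \approx 2.4495 i$)
$n{\left(F \right)} = F + 2 F^{2}$ ($n{\left(F \right)} = \left(F^{2} + F^{2}\right) + F = 2 F^{2} + F = F + 2 F^{2}$)
$E s n{\left(5 \right)} = \frac{i \sqrt{6}}{3} \cdot 5 \left(1 + 2 \cdot 5\right) = \frac{i \sqrt{6}}{3} \cdot 5 \left(1 + 10\right) = \frac{i \sqrt{6}}{3} \cdot 5 \cdot 11 = \frac{i \sqrt{6}}{3} \cdot 55 = \frac{55 i \sqrt{6}}{3}$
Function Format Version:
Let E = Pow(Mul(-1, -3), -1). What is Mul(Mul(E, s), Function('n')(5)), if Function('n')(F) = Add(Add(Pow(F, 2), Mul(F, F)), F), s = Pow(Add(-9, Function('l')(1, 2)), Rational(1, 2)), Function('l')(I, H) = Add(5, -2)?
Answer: Mul(Rational(55, 3), I, Pow(6, Rational(1, 2))) ≈ Mul(44.907, I)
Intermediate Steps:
Function('l')(I, H) = 3
E = Rational(1, 3) (E = Pow(3, -1) = Rational(1, 3) ≈ 0.33333)
s = Mul(I, Pow(6, Rational(1, 2))) (s = Pow(Add(-9, 3), Rational(1, 2)) = Pow(-6, Rational(1, 2)) = Mul(I, Pow(6, Rational(1, 2))) ≈ Mul(2.4495, I))
Function('n')(F) = Add(F, Mul(2, Pow(F, 2))) (Function('n')(F) = Add(Add(Pow(F, 2), Pow(F, 2)), F) = Add(Mul(2, Pow(F, 2)), F) = Add(F, Mul(2, Pow(F, 2))))
Mul(Mul(E, s), Function('n')(5)) = Mul(Mul(Rational(1, 3), Mul(I, Pow(6, Rational(1, 2)))), Mul(5, Add(1, Mul(2, 5)))) = Mul(Mul(Rational(1, 3), I, Pow(6, Rational(1, 2))), Mul(5, Add(1, 10))) = Mul(Mul(Rational(1, 3), I, Pow(6, Rational(1, 2))), Mul(5, 11)) = Mul(Mul(Rational(1, 3), I, Pow(6, Rational(1, 2))), 55) = Mul(Rational(55, 3), I, Pow(6, Rational(1, 2)))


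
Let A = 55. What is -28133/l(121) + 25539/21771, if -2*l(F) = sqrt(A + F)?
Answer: 8513/7257 + 28133*sqrt(11)/22 ≈ 4242.4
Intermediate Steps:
l(F) = -sqrt(55 + F)/2
-28133/l(121) + 25539/21771 = -28133*(-2/sqrt(55 + 121)) + 25539/21771 = -28133*(-sqrt(11)/22) + 25539*(1/21771) = -28133*(-sqrt(11)/22) + 8513/7257 = -(-28133)*sqrt(11)/22 + 8513/7257 = 28133*sqrt(11)/22 + 8513/7257 = 8513/7257 + 28133*sqrt(11)/22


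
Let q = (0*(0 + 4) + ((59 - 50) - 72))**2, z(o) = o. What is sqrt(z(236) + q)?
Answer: 29*sqrt(5) ≈ 64.846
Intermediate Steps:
q = 3969 (q = (0*4 + (9 - 72))**2 = (0 - 63)**2 = (-63)**2 = 3969)
sqrt(z(236) + q) = sqrt(236 + 3969) = sqrt(4205) = 29*sqrt(5)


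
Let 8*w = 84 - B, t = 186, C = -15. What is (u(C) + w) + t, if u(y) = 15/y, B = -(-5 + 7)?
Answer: 783/4 ≈ 195.75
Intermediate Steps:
B = -2 (B = -1*2 = -2)
w = 43/4 (w = (84 - 1*(-2))/8 = (84 + 2)/8 = (⅛)*86 = 43/4 ≈ 10.750)
(u(C) + w) + t = (15/(-15) + 43/4) + 186 = (15*(-1/15) + 43/4) + 186 = (-1 + 43/4) + 186 = 39/4 + 186 = 783/4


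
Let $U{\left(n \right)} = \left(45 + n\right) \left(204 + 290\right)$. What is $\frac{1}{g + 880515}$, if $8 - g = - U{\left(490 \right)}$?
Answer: $\frac{1}{1144813} \approx 8.7351 \cdot 10^{-7}$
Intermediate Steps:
$U{\left(n \right)} = 22230 + 494 n$ ($U{\left(n \right)} = \left(45 + n\right) 494 = 22230 + 494 n$)
$g = 264298$ ($g = 8 - - (22230 + 494 \cdot 490) = 8 - - (22230 + 242060) = 8 - \left(-1\right) 264290 = 8 - -264290 = 8 + 264290 = 264298$)
$\frac{1}{g + 880515} = \frac{1}{264298 + 880515} = \frac{1}{1144813}$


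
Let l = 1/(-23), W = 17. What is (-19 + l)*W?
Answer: -7446/23 ≈ -323.74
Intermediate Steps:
l = -1/23 ≈ -0.043478
(-19 + l)*W = (-19 - 1/23)*17 = -438/23*17 = -7446/23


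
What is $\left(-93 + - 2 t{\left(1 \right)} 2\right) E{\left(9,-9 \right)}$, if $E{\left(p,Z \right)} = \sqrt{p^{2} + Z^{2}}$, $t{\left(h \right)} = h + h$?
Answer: $- 909 \sqrt{2} \approx -1285.5$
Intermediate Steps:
$t{\left(h \right)} = 2 h$
$E{\left(p,Z \right)} = \sqrt{Z^{2} + p^{2}}$
$\left(-93 + - 2 t{\left(1 \right)} 2\right) E{\left(9,-9 \right)} = \left(-93 + - 2 \cdot 2 \cdot 1 \cdot 2\right) \sqrt{\left(-9\right)^{2} + 9^{2}} = \left(-93 + \left(-2\right) 2 \cdot 2\right) \sqrt{81 + 81} = \left(-93 - 8\right) \sqrt{162} = \left(-93 - 8\right) 9 \sqrt{2} = - 101 \cdot 9 \sqrt{2} = - 909 \sqrt{2}$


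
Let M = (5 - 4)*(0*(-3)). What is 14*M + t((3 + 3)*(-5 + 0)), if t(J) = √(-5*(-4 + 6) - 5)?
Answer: I*√15 ≈ 3.873*I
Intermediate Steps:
t(J) = I*√15 (t(J) = √(-5*2 - 5) = √(-10 - 5) = √(-15) = I*√15)
M = 0 (M = 1*0 = 0)
14*M + t((3 + 3)*(-5 + 0)) = 14*0 + I*√15 = 0 + I*√15 = I*√15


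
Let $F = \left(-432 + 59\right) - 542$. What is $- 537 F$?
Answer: $491355$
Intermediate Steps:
$F = -915$ ($F = -373 - 542 = -915$)
$- 537 F = \left(-537\right) \left(-915\right) = 491355$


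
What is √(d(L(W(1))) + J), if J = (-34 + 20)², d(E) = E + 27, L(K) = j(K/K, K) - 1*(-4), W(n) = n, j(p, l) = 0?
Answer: √227 ≈ 15.067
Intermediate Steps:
L(K) = 4 (L(K) = 0 - 1*(-4) = 0 + 4 = 4)
d(E) = 27 + E
J = 196 (J = (-14)² = 196)
√(d(L(W(1))) + J) = √((27 + 4) + 196) = √(31 + 196) = √227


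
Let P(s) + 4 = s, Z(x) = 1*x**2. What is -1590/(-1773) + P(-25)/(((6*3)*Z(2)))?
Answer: 7007/14184 ≈ 0.49401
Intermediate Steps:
Z(x) = x**2
P(s) = -4 + s
-1590/(-1773) + P(-25)/(((6*3)*Z(2))) = -1590/(-1773) + (-4 - 25)/(((6*3)*2**2)) = -1590*(-1/1773) - 29/(18*4) = 530/591 - 29/72 = 7007/14184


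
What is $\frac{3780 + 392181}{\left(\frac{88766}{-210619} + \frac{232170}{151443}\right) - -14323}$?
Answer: $\frac{59295202909749}{2145037273291} \approx 27.643$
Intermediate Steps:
$\frac{3780 + 392181}{\left(\frac{88766}{-210619} + \frac{232170}{151443}\right) - -14323} = \frac{395961}{\left(88766 \left(- \frac{1}{210619}\right) + 232170 \cdot \frac{1}{151443}\right) + 14323} = \frac{395961}{\left(- \frac{88766}{210619} + \frac{1090}{711}\right) + 14323} = \frac{395961}{\frac{166462084}{149750109} + 14323} = \frac{395961}{\frac{2145037273291}{149750109}} = 395961 \cdot \frac{149750109}{2145037273291} = \frac{59295202909749}{2145037273291}$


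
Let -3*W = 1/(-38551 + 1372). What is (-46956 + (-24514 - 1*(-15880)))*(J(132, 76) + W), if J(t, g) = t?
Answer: -16047944650/2187 ≈ -7.3379e+6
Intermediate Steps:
W = 1/111537 (W = -1/(3*(-38551 + 1372)) = -⅓/(-37179) = -⅓*(-1/37179) = 1/111537 ≈ 8.9656e-6)
(-46956 + (-24514 - 1*(-15880)))*(J(132, 76) + W) = (-46956 + (-24514 - 1*(-15880)))*(132 + 1/111537) = (-46956 + (-24514 + 15880))*(14722885/111537) = (-46956 - 8634)*(14722885/111537) = -55590*14722885/111537 = -16047944650/2187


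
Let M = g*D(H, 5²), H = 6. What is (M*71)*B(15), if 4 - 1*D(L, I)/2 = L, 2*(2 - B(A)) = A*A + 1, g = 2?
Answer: 63048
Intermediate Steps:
B(A) = 3/2 - A²/2 (B(A) = 2 - (A*A + 1)/2 = 2 - (A² + 1)/2 = 2 - (1 + A²)/2 = 2 + (-½ - A²/2) = 3/2 - A²/2)
D(L, I) = 8 - 2*L
M = -8 (M = 2*(8 - 2*6) = 2*(8 - 12) = 2*(-4) = -8)
(M*71)*B(15) = (-8*71)*(3/2 - ½*15²) = -568*(3/2 - ½*225) = -568*(3/2 - 225/2) = -568*(-111) = 63048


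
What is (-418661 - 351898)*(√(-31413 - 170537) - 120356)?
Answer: 92741399004 - 3852795*I*√8078 ≈ 9.2741e+10 - 3.4628e+8*I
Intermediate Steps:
(-418661 - 351898)*(√(-31413 - 170537) - 120356) = -770559*(√(-201950) - 120356) = -770559*(5*I*√8078 - 120356) = -770559*(-120356 + 5*I*√8078) = 92741399004 - 3852795*I*√8078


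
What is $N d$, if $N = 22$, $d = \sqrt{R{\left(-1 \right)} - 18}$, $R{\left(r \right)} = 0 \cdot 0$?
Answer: $66 i \sqrt{2} \approx 93.338 i$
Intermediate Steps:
$R{\left(r \right)} = 0$
$d = 3 i \sqrt{2}$ ($d = \sqrt{0 - 18} = \sqrt{-18} = 3 i \sqrt{2} \approx 4.2426 i$)
$N d = 22 \cdot 3 i \sqrt{2} = 66 i \sqrt{2}$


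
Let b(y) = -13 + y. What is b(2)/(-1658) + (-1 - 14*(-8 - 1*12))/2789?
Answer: 493261/4624162 ≈ 0.10667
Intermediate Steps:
b(2)/(-1658) + (-1 - 14*(-8 - 1*12))/2789 = (-13 + 2)/(-1658) + (-1 - 14*(-8 - 1*12))/2789 = -11*(-1/1658) + (-1 - 14*(-8 - 12))*(1/2789) = 11/1658 + (-1 - 14*(-20))*(1/2789) = 11/1658 + (-1 + 280)*(1/2789) = 11/1658 + 279*(1/2789) = 11/1658 + 279/2789 = 493261/4624162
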